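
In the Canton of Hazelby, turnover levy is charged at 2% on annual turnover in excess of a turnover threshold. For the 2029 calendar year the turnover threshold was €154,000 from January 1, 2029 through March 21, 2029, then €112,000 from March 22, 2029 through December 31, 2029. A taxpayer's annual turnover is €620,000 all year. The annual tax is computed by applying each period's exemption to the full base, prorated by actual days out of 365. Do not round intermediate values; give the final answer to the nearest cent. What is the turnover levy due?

€9,975.89

January 1 – March 21, 2029: 80 days, exemption €154,000 → (€620,000 − €154,000) × 2% × 80/365 = €2,042.7397
March 22 – December 31, 2029: 285 days, exemption €112,000 → (€620,000 − €112,000) × 2% × 285/365 = €7,933.1507
Total = €9,975.8904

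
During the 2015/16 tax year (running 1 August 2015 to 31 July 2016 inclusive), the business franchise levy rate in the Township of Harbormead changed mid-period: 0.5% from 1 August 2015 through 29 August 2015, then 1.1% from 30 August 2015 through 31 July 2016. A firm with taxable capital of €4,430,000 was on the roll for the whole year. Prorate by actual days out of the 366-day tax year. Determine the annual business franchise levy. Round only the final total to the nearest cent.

1 August – 29 August 2015: 29 days at 0.5% → €4,430,000 × 0.5% × 29/366 = €1,755.0546
30 August 2015 – 31 July 2016: 337 days at 1.1% → €4,430,000 × 1.1% × 337/366 = €44,868.8798
Total = €46,623.9344

€46,623.93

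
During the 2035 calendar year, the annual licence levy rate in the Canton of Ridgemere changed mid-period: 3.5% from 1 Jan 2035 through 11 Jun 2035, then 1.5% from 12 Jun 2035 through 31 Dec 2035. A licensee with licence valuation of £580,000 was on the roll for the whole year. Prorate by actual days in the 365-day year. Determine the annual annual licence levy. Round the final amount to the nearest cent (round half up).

£13,848.49

1 Jan – 11 Jun 2035: 162 days at 3.5% → £580,000 × 3.5% × 162/365 = £9,009.8630
12 Jun – 31 Dec 2035: 203 days at 1.5% → £580,000 × 1.5% × 203/365 = £4,838.6301
Total = £13,848.4932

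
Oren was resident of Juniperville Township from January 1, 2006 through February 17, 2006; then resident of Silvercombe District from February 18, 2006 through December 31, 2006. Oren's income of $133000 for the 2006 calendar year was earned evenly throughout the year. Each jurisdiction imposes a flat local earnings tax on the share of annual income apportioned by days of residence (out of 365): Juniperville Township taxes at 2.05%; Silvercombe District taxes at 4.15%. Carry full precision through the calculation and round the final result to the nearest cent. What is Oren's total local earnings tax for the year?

Juniperville Township, January 1 – February 17, 2006: 48 days → $133000 × 2.05% × 48/365 = $358.5534
Silvercombe District, February 18 – December 31, 2006: 317 days → $133000 × 4.15% × 317/365 = $4793.6479
Total = $5152.2014

$5152.20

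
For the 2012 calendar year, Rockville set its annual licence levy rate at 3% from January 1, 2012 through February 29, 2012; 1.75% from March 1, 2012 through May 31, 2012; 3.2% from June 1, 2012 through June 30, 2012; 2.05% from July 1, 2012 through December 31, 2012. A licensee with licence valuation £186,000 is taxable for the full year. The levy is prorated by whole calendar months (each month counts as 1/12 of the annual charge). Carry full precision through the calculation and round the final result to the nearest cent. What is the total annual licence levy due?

£4,146.25

January 1 – February 29, 2012: 2 months at 3% → £186,000 × 3% × 2/12 = £930.0000
March 1 – May 31, 2012: 3 months at 1.75% → £186,000 × 1.75% × 3/12 = £813.7500
June 1 – June 30, 2012: 1 month at 3.2% → £186,000 × 3.2% × 1/12 = £496.0000
July 1 – December 31, 2012: 6 months at 2.05% → £186,000 × 2.05% × 6/12 = £1,906.5000
Total = £4,146.2500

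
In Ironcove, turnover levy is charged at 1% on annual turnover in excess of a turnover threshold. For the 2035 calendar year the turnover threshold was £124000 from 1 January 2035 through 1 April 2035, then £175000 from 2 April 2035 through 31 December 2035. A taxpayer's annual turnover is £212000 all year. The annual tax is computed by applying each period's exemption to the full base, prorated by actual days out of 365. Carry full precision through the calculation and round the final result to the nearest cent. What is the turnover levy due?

£497.15

1 January – 1 April 2035: 91 days, exemption £124000 → (£212000 − £124000) × 1% × 91/365 = £219.3973
2 April – 31 December 2035: 274 days, exemption £175000 → (£212000 − £175000) × 1% × 274/365 = £277.7534
Total = £497.1507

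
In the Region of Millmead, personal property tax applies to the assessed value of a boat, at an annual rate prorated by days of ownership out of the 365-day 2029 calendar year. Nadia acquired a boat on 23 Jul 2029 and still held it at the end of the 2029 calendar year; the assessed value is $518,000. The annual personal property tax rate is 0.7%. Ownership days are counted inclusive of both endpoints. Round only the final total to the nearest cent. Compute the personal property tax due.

Days held (23 Jul – 31 Dec 2029): 162 out of 365
Tax = $518,000 × 0.7% × 162/365 = $1,609.3479

$1,609.35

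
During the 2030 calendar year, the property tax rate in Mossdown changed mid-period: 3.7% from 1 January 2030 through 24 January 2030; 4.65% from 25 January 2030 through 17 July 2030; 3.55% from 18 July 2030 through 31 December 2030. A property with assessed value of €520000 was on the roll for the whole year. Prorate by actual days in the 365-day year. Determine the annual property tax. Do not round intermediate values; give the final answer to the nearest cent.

€21238.08

1 January – 24 January 2030: 24 days at 3.7% → €520000 × 3.7% × 24/365 = €1265.0959
25 January – 17 July 2030: 174 days at 4.65% → €520000 × 4.65% × 174/365 = €11526.9041
18 July – 31 December 2030: 167 days at 3.55% → €520000 × 3.55% × 167/365 = €8446.0822
Total = €21238.0822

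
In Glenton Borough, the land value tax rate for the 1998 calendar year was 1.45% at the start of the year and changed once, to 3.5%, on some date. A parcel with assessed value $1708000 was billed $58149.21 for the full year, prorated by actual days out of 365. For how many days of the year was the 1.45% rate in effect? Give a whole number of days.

17 days

Let d = days at the first rate; then 365 − d days at the second rate.
$1708000 × [1.45%·d + 3.5%·(365−d)] / 365 = $58149.21
Solving gives d = 17, so the new rate took effect on January 18, 1998.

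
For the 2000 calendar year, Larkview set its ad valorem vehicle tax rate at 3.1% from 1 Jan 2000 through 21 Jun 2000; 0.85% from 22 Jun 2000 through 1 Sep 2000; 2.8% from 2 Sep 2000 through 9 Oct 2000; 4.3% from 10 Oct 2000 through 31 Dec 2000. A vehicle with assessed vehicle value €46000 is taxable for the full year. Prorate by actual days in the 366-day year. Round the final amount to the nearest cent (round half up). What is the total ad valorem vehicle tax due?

1 Jan – 21 Jun 2000: 173 days at 3.1% → €46000 × 3.1% × 173/366 = €674.0383
22 Jun – 1 Sep 2000: 72 days at 0.85% → €46000 × 0.85% × 72/366 = €76.9180
2 Sep – 9 Oct 2000: 38 days at 2.8% → €46000 × 2.8% × 38/366 = €133.7268
10 Oct – 31 Dec 2000: 83 days at 4.3% → €46000 × 4.3% × 83/366 = €448.5628
Total = €1333.2459

€1333.25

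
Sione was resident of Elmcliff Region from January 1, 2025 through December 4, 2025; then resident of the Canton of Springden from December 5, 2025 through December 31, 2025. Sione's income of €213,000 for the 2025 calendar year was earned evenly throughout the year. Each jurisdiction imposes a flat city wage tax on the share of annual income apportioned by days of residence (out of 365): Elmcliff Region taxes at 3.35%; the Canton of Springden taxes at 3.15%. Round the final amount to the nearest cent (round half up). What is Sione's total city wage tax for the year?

Elmcliff Region, January 1 – December 4, 2025: 338 days → €213,000 × 3.35% × 338/365 = €6,607.6685
The Canton of Springden, December 5 – December 31, 2025: 27 days → €213,000 × 3.15% × 27/365 = €496.3192
Total = €7,103.9877

€7,103.99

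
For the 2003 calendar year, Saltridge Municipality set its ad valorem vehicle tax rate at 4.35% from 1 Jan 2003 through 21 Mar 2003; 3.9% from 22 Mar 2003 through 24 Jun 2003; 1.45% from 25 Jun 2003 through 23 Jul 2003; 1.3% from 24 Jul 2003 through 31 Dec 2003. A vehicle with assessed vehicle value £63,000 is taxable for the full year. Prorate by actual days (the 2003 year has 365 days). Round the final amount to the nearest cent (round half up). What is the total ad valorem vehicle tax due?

1 Jan – 21 Mar 2003: 80 days at 4.35% → £63,000 × 4.35% × 80/365 = £600.6575
22 Mar – 24 Jun 2003: 95 days at 3.9% → £63,000 × 3.9% × 95/365 = £639.4932
25 Jun – 23 Jul 2003: 29 days at 1.45% → £63,000 × 1.45% × 29/365 = £72.5795
24 Jul – 31 Dec 2003: 161 days at 1.3% → £63,000 × 1.3% × 161/365 = £361.2575
Total = £1,673.9877

£1,673.99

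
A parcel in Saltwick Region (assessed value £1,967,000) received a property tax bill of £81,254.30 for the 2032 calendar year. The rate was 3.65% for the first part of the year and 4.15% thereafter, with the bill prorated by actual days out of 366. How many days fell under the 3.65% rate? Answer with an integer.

14 days

Let d = days at the first rate; then 366 − d days at the second rate.
£1,967,000 × [3.65%·d + 4.15%·(366−d)] / 366 = £81,254.30
Solving gives d = 14, so the new rate took effect on 15 January 2032.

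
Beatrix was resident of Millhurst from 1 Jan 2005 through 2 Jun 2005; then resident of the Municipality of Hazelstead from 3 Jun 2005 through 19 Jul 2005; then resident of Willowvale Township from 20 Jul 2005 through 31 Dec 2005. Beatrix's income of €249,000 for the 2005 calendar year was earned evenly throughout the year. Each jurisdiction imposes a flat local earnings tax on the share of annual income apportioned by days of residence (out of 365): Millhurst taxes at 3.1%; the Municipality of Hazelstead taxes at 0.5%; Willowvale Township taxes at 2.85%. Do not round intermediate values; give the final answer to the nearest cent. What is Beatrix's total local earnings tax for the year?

€6,603.96

Millhurst, 1 Jan – 2 Jun 2005: 153 days → €249,000 × 3.1% × 153/365 = €3,235.6356
The Municipality of Hazelstead, 3 Jun – 19 Jul 2005: 47 days → €249,000 × 0.5% × 47/365 = €160.3151
Willowvale Township, 20 Jul – 31 Dec 2005: 165 days → €249,000 × 2.85% × 165/365 = €3,208.0068
Total = €6,603.9575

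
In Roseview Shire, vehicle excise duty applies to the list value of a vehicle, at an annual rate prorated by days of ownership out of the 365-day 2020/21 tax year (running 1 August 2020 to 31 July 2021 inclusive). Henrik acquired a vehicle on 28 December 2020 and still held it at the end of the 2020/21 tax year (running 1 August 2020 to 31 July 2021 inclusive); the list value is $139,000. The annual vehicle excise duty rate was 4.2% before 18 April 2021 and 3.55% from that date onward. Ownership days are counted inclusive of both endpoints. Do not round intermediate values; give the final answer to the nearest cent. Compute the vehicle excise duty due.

$3,194.91

28 December 2020 – 17 April 2021: 111 days at 4.2% → $139,000 × 4.2% × 111/365 = $1,775.3918
18 April – 31 July 2021: 105 days at 3.55% → $139,000 × 3.55% × 105/365 = $1,419.5137
Total = $3,194.9055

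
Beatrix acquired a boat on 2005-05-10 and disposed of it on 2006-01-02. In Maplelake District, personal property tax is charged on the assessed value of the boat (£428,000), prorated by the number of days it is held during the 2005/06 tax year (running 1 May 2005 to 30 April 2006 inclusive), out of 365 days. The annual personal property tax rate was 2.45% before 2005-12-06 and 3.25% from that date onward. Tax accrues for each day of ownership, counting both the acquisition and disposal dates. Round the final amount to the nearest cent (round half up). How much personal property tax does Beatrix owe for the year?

£7,100.11

2005-05-10 to 2005-12-05: 210 days at 2.45% → £428,000 × 2.45% × 210/365 = £6,033.0411
2005-12-06 to 2006-01-02: 28 days at 3.25% → £428,000 × 3.25% × 28/365 = £1,067.0685
Total = £7,100.1096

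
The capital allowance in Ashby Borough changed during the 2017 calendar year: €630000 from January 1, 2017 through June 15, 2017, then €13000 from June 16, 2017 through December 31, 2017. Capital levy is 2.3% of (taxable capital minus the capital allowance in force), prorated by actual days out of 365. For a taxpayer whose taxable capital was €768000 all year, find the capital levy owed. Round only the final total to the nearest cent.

€10911.01

January 1 – June 15, 2017: 166 days, exemption €630000 → (€768000 − €630000) × 2.3% × 166/365 = €1443.5178
June 16 – December 31, 2017: 199 days, exemption €13000 → (€768000 − €13000) × 2.3% × 199/365 = €9467.4932
Total = €10911.0110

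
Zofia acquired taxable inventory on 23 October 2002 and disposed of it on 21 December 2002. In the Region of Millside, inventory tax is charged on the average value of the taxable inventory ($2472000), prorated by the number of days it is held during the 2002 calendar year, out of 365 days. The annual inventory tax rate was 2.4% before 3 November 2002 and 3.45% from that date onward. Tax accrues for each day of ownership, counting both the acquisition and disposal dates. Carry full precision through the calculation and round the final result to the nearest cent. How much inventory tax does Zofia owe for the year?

$13237.05

23 October – 2 November 2002: 11 days at 2.4% → $2472000 × 2.4% × 11/365 = $1787.9671
3 November – 21 December 2002: 49 days at 3.45% → $2472000 × 3.45% × 49/365 = $11449.0849
Total = $13237.0521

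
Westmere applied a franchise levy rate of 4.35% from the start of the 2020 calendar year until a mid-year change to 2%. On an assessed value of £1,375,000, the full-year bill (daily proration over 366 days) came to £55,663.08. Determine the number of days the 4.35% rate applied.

319 days

Let d = days at the first rate; then 366 − d days at the second rate.
£1,375,000 × [4.35%·d + 2%·(366−d)] / 366 = £55,663.08
Solving gives d = 319, so the new rate took effect on 15 Nov 2020.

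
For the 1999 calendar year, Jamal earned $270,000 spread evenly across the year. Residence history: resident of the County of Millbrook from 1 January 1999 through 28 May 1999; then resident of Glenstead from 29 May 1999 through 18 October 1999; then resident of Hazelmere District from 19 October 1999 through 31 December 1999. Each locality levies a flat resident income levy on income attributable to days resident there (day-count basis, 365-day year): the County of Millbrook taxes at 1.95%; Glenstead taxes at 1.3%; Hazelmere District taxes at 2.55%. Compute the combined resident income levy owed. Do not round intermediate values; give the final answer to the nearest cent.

The County of Millbrook, 1 January – 28 May 1999: 148 days → $270,000 × 1.95% × 148/365 = $2,134.8493
Glenstead, 29 May – 18 October 1999: 143 days → $270,000 × 1.3% × 143/365 = $1,375.1507
Hazelmere District, 19 October – 31 December 1999: 74 days → $270,000 × 2.55% × 74/365 = $1,395.8630
Total = $4,905.8630

$4,905.86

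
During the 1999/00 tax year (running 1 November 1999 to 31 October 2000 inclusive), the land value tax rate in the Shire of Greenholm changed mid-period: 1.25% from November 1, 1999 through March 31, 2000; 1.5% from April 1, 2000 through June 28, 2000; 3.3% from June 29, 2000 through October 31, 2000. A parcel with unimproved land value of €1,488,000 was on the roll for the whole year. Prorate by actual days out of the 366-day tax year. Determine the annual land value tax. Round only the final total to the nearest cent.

€29,922.62

November 1, 1999 – March 31, 2000: 152 days at 1.25% → €1,488,000 × 1.25% × 152/366 = €7,724.5902
April 1 – June 28, 2000: 89 days at 1.5% → €1,488,000 × 1.5% × 89/366 = €5,427.5410
June 29 – October 31, 2000: 125 days at 3.3% → €1,488,000 × 3.3% × 125/366 = €16,770.4918
Total = €29,922.6230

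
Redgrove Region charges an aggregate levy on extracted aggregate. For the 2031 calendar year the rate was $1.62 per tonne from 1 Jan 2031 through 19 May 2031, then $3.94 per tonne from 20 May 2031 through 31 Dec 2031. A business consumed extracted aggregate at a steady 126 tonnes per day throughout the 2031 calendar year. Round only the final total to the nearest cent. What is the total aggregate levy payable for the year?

$140568.12

1 Jan – 19 May 2031: 139 days × 126 tonnes/day = 17,514 tonnes at $1.62/tonne → $28372.68
20 May – 31 Dec 2031: 226 days × 126 tonnes/day = 28,476 tonnes at $3.94/tonne → $112195.44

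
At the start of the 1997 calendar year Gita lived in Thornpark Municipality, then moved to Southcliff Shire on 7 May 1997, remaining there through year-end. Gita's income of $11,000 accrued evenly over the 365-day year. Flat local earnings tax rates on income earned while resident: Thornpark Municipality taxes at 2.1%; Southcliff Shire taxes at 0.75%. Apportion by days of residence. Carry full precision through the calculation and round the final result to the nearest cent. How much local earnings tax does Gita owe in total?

$133.76

Thornpark Municipality, 1 Jan – 6 May 1997: 126 days → $11,000 × 2.1% × 126/365 = $79.7425
Southcliff Shire, 7 May – 31 Dec 1997: 239 days → $11,000 × 0.75% × 239/365 = $54.0205
Total = $133.7630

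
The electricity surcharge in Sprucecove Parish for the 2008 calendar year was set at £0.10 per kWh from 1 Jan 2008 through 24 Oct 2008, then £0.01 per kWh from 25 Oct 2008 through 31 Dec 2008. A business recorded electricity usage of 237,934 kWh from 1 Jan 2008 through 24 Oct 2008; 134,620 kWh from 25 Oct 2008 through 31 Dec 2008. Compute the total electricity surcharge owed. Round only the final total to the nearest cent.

£25,139.60

1 Jan – 24 Oct 2008: 237,934 kWh at £0.10/kWh → £23,793.40
25 Oct – 31 Dec 2008: 134,620 kWh at £0.01/kWh → £1,346.20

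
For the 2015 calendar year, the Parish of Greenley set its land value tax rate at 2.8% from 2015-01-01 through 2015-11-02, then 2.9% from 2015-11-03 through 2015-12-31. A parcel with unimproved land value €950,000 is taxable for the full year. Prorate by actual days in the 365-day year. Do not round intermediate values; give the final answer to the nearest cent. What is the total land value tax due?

€26,753.56

2015-01-01 to 2015-11-02: 306 days at 2.8% → €950,000 × 2.8% × 306/365 = €22,300.2740
2015-11-03 to 2015-12-31: 59 days at 2.9% → €950,000 × 2.9% × 59/365 = €4,453.2877
Total = €26,753.5616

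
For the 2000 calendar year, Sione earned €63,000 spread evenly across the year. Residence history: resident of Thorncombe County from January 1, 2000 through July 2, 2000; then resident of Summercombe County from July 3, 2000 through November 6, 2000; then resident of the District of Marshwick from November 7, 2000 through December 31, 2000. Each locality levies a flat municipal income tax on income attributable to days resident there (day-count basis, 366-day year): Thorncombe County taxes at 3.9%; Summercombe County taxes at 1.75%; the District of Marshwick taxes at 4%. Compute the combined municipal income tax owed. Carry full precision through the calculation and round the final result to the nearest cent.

€1,996.46

Thorncombe County, January 1 – July 2, 2000: 184 days → €63,000 × 3.9% × 184/366 = €1,235.2131
Summercombe County, July 3 – November 6, 2000: 127 days → €63,000 × 1.75% × 127/366 = €382.5615
The District of Marshwick, November 7 – December 31, 2000: 55 days → €63,000 × 4% × 55/366 = €378.6885
Total = €1,996.4631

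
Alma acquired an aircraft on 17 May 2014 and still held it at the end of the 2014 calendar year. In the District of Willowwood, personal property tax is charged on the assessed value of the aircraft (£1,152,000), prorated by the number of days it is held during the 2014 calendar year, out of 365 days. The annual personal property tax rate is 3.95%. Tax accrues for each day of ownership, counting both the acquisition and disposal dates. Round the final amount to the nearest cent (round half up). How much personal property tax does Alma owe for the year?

£28,549.08

Days held (17 May – 31 Dec 2014): 229 out of 365
Tax = £1,152,000 × 3.95% × 229/365 = £28,549.0849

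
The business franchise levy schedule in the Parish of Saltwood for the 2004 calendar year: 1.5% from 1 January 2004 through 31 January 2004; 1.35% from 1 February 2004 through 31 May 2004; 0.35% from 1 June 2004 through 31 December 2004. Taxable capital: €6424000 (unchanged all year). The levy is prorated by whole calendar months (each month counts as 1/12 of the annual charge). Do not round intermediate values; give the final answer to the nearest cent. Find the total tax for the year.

€50053.67

1 January – 31 January 2004: 1 month at 1.5% → €6424000 × 1.5% × 1/12 = €8030.0000
1 February – 31 May 2004: 4 months at 1.35% → €6424000 × 1.35% × 4/12 = €28908.0000
1 June – 31 December 2004: 7 months at 0.35% → €6424000 × 0.35% × 7/12 = €13115.6667
Total = €50053.6667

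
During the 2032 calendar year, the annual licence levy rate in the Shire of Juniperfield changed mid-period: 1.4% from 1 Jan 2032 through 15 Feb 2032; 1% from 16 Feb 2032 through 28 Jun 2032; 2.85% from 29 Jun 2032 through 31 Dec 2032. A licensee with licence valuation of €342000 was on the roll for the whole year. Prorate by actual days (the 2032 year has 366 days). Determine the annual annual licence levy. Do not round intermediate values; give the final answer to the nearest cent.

€6807.30

1 Jan – 15 Feb 2032: 46 days at 1.4% → €342000 × 1.4% × 46/366 = €601.7705
16 Feb – 28 Jun 2032: 134 days at 1% → €342000 × 1% × 134/366 = €1252.1311
29 Jun – 31 Dec 2032: 186 days at 2.85% → €342000 × 2.85% × 186/366 = €4953.3934
Total = €6807.2951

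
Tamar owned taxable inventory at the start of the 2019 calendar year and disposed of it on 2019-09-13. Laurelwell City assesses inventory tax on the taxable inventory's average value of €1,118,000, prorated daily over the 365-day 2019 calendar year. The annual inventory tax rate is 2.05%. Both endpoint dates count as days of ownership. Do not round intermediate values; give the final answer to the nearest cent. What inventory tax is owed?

Days held (2019-01-01 to 2019-09-13): 256 out of 365
Tax = €1,118,000 × 2.05% × 256/365 = €16,074.6959

€16,074.70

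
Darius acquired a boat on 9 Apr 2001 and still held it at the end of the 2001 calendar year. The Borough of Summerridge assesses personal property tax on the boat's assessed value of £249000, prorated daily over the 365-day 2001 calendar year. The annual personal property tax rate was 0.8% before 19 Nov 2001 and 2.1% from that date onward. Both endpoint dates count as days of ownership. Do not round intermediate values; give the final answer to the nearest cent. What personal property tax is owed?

9 Apr – 18 Nov 2001: 224 days at 0.8% → £249000 × 0.8% × 224/365 = £1222.4877
19 Nov – 31 Dec 2001: 43 days at 2.1% → £249000 × 2.1% × 43/365 = £616.0192
Total = £1838.5068

£1838.51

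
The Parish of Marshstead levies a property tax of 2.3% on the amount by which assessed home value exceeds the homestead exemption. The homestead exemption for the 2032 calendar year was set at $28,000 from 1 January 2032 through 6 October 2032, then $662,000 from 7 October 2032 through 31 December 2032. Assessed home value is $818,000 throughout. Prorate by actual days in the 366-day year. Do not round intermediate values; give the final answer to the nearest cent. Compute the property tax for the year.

$14,743.63

1 January – 6 October 2032: 280 days, exemption $28,000 → ($818,000 − $28,000) × 2.3% × 280/366 = $13,900.5464
7 October – 31 December 2032: 86 days, exemption $662,000 → ($818,000 − $662,000) × 2.3% × 86/366 = $843.0820
Total = $14,743.6284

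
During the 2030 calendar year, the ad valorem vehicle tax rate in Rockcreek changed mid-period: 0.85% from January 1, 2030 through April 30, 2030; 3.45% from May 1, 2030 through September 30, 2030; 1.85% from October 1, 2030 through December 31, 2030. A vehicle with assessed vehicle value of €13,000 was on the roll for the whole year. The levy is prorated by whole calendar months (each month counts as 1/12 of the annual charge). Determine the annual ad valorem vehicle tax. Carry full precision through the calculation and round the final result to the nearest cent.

January 1 – April 30, 2030: 4 months at 0.85% → €13,000 × 0.85% × 4/12 = €36.8333
May 1 – September 30, 2030: 5 months at 3.45% → €13,000 × 3.45% × 5/12 = €186.8750
October 1 – December 31, 2030: 3 months at 1.85% → €13,000 × 1.85% × 3/12 = €60.1250
Total = €283.8333

€283.83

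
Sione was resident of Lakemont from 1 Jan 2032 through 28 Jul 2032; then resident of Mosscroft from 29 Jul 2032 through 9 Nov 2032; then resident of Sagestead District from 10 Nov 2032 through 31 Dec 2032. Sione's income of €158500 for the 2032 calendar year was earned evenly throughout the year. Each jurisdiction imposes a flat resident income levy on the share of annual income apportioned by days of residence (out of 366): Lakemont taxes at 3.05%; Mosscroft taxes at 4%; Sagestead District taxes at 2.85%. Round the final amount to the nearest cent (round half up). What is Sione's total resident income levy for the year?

€5217.08

Lakemont, 1 Jan – 28 Jul 2032: 210 days → €158500 × 3.05% × 210/366 = €2773.7500
Mosscroft, 29 Jul – 9 Nov 2032: 104 days → €158500 × 4% × 104/366 = €1801.5301
Sagestead District, 10 Nov – 31 Dec 2032: 52 days → €158500 × 2.85% × 52/366 = €641.7951
Total = €5217.0751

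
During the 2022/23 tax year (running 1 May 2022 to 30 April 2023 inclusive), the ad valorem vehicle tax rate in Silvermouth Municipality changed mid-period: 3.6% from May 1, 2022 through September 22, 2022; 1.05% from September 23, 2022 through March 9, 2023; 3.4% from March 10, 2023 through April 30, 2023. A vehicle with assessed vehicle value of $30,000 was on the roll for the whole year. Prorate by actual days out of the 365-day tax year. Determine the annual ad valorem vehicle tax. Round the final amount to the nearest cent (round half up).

$719.34

May 1 – September 22, 2022: 145 days at 3.6% → $30,000 × 3.6% × 145/365 = $429.0411
September 23, 2022 – March 9, 2023: 168 days at 1.05% → $30,000 × 1.05% × 168/365 = $144.9863
March 10 – April 30, 2023: 52 days at 3.4% → $30,000 × 3.4% × 52/365 = $145.3151
Total = $719.3425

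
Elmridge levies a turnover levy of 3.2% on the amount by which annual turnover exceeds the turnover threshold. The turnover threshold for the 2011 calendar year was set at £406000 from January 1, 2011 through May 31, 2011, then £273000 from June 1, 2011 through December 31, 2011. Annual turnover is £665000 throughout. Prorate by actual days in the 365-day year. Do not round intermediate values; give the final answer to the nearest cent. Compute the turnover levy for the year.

January 1 – May 31, 2011: 151 days, exemption £406000 → (£665000 − £406000) × 3.2% × 151/365 = £3428.7342
June 1 – December 31, 2011: 214 days, exemption £273000 → (£665000 − £273000) × 3.2% × 214/365 = £7354.5644
Total = £10783.2986

£10783.30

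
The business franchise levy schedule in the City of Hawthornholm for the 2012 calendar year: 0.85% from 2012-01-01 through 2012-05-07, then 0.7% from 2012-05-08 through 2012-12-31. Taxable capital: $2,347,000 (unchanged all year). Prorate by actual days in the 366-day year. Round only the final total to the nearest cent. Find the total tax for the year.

$17,660.21

2012-01-01 to 2012-05-07: 128 days at 0.85% → $2,347,000 × 0.85% × 128/366 = $6,976.8743
2012-05-08 to 2012-12-31: 238 days at 0.7% → $2,347,000 × 0.7% × 238/366 = $10,683.3388
Total = $17,660.2131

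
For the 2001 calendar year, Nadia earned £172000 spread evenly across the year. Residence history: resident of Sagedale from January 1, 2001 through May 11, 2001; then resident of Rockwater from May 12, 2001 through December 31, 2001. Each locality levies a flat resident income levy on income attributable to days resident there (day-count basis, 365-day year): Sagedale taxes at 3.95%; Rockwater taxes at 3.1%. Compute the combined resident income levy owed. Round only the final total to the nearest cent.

£5856.72

Sagedale, January 1 – May 11, 2001: 131 days → £172000 × 3.95% × 131/365 = £2438.3945
Rockwater, May 12 – December 31, 2001: 234 days → £172000 × 3.1% × 234/365 = £3418.3233
Total = £5856.7178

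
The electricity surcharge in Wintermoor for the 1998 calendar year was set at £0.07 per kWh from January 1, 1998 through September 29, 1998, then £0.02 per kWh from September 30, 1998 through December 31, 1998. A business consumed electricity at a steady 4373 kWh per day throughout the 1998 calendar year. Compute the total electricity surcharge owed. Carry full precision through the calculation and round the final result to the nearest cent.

January 1 – September 29, 1998: 272 days × 4373 kWh/day = 1,189,456 kWh at £0.07/kWh → £83,261.92
September 30 – December 31, 1998: 93 days × 4373 kWh/day = 406,689 kWh at £0.02/kWh → £8,133.78

£91,395.70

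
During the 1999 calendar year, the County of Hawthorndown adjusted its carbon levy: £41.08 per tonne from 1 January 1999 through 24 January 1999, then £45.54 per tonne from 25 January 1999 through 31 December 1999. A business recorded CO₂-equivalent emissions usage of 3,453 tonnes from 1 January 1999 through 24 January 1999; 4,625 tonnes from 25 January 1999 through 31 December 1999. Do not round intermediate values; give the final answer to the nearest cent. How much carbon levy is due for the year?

1 January – 24 January 1999: 3,453 tonnes at £41.08/tonne → £141,849.24
25 January – 31 December 1999: 4,625 tonnes at £45.54/tonne → £210,622.50

£352,471.74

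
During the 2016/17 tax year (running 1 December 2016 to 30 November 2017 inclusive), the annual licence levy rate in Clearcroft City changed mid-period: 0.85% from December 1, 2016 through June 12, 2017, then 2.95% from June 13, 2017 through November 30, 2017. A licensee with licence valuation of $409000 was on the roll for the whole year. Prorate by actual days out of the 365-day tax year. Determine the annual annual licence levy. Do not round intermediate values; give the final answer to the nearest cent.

December 1, 2016 – June 12, 2017: 194 days at 0.85% → $409000 × 0.85% × 194/365 = $1847.7836
June 13 – November 30, 2017: 171 days at 2.95% → $409000 × 2.95% × 171/365 = $5652.6041
Total = $7500.3877

$7500.39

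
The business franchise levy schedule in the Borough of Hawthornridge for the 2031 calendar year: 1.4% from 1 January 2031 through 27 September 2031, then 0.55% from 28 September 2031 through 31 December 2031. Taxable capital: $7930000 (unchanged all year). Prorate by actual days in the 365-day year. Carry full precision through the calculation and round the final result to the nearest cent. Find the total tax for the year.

$93476.23

1 January – 27 September 2031: 270 days at 1.4% → $7930000 × 1.4% × 270/365 = $82124.3836
28 September – 31 December 2031: 95 days at 0.55% → $7930000 × 0.55% × 95/365 = $11351.8493
Total = $93476.2329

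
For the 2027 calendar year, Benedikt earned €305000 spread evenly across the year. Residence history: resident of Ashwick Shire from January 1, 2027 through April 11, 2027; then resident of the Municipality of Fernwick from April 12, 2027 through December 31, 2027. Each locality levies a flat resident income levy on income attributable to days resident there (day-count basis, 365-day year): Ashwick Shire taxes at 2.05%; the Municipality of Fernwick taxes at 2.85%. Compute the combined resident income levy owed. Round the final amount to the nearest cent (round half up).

Ashwick Shire, January 1 – April 11, 2027: 101 days → €305000 × 2.05% × 101/365 = €1730.1438
The Municipality of Fernwick, April 12 – December 31, 2027: 264 days → €305000 × 2.85% × 264/365 = €6287.1781
Total = €8017.3219

€8017.32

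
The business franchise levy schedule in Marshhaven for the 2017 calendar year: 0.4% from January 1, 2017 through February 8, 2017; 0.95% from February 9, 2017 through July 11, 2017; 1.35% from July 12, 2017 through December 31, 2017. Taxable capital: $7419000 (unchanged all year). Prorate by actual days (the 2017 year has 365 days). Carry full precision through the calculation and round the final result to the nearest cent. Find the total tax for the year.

January 1 – February 8, 2017: 39 days at 0.4% → $7419000 × 0.4% × 39/365 = $3170.8603
February 9 – July 11, 2017: 153 days at 0.95% → $7419000 × 0.95% × 153/365 = $29543.8808
July 12 – December 31, 2017: 173 days at 1.35% → $7419000 × 1.35% × 173/365 = $47471.4370
Total = $80186.1781

$80186.18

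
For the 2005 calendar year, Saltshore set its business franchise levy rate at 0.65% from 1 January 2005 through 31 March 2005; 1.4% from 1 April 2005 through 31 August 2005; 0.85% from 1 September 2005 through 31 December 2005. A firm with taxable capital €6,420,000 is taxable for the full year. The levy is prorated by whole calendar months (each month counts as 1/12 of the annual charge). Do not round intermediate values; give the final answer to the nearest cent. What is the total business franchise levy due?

1 January – 31 March 2005: 3 months at 0.65% → €6,420,000 × 0.65% × 3/12 = €10,432.5000
1 April – 31 August 2005: 5 months at 1.4% → €6,420,000 × 1.4% × 5/12 = €37,450.0000
1 September – 31 December 2005: 4 months at 0.85% → €6,420,000 × 0.85% × 4/12 = €18,190.0000
Total = €66,072.5000

€66,072.50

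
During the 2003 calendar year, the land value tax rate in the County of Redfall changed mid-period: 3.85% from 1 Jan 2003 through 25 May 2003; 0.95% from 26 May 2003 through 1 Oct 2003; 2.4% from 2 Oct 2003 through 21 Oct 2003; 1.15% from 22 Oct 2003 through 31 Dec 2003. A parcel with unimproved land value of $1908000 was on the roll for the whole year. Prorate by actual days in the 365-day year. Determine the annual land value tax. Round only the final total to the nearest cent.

$42365.44

1 Jan – 25 May 2003: 145 days at 3.85% → $1908000 × 3.85% × 145/365 = $29181.9452
26 May – 1 Oct 2003: 129 days at 0.95% → $1908000 × 0.95% × 129/365 = $6406.1753
2 Oct – 21 Oct 2003: 20 days at 2.4% → $1908000 × 2.4% × 20/365 = $2509.1507
22 Oct – 31 Dec 2003: 71 days at 1.15% → $1908000 × 1.15% × 71/365 = $4268.1699
Total = $42365.4411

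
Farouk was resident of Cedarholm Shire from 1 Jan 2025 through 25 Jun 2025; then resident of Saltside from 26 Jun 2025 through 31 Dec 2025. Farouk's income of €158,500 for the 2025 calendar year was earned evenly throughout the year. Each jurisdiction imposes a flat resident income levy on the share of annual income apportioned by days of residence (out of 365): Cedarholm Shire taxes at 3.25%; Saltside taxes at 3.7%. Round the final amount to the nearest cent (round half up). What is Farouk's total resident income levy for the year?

Cedarholm Shire, 1 Jan – 25 Jun 2025: 176 days → €158,500 × 3.25% × 176/365 = €2,483.8904
Saltside, 26 Jun – 31 Dec 2025: 189 days → €158,500 × 3.7% × 189/365 = €3,036.6863
Total = €5,520.5767

€5,520.58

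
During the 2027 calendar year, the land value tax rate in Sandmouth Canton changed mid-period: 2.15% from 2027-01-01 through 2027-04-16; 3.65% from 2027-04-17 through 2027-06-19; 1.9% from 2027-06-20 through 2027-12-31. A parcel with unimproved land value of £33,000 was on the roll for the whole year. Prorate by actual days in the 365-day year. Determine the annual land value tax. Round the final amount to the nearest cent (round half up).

£752.22

2027-01-01 to 2027-04-16: 106 days at 2.15% → £33,000 × 2.15% × 106/365 = £206.0466
2027-04-17 to 2027-06-19: 64 days at 3.65% → £33,000 × 3.65% × 64/365 = £211.2000
2027-06-20 to 2027-12-31: 195 days at 1.9% → £33,000 × 1.9% × 195/365 = £334.9726
Total = £752.2192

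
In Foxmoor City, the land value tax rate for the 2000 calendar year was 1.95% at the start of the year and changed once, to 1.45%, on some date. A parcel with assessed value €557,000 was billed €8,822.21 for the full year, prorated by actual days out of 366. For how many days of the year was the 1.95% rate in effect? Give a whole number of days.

98 days

Let d = days at the first rate; then 366 − d days at the second rate.
€557,000 × [1.95%·d + 1.45%·(366−d)] / 366 = €8,822.21
Solving gives d = 98, so the new rate took effect on 8 April 2000.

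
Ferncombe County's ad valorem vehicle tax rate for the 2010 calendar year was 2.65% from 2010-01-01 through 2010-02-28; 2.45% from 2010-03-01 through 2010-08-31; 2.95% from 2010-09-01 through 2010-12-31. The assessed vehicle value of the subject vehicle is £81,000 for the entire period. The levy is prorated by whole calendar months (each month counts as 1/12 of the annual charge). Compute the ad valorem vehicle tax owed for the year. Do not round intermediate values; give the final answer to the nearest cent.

£2,146.50

2010-01-01 to 2010-02-28: 2 months at 2.65% → £81,000 × 2.65% × 2/12 = £357.7500
2010-03-01 to 2010-08-31: 6 months at 2.45% → £81,000 × 2.45% × 6/12 = £992.2500
2010-09-01 to 2010-12-31: 4 months at 2.95% → £81,000 × 2.95% × 4/12 = £796.5000
Total = £2,146.5000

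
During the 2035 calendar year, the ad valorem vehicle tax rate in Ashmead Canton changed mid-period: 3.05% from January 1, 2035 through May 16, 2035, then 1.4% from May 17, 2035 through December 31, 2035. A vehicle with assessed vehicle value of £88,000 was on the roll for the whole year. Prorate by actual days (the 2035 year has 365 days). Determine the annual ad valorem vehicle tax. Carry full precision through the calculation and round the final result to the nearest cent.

£1,773.02

January 1 – May 16, 2035: 136 days at 3.05% → £88,000 × 3.05% × 136/365 = £1,000.0658
May 17 – December 31, 2035: 229 days at 1.4% → £88,000 × 1.4% × 229/365 = £772.9534
Total = £1,773.0192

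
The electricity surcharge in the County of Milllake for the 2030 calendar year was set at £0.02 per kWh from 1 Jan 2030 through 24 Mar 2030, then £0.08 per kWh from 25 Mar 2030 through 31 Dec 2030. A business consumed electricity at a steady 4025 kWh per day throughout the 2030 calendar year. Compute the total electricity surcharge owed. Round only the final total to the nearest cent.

1 Jan – 24 Mar 2030: 83 days × 4025 kWh/day = 334,075 kWh at £0.02/kWh → £6,681.50
25 Mar – 31 Dec 2030: 282 days × 4025 kWh/day = 1,135,050 kWh at £0.08/kWh → £90,804.00

£97,485.50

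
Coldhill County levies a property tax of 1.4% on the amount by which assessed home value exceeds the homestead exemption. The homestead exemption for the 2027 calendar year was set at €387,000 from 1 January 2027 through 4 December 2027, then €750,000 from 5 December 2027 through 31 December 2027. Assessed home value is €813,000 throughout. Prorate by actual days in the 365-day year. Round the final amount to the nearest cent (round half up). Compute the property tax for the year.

1 January – 4 December 2027: 338 days, exemption €387,000 → (€813,000 − €387,000) × 1.4% × 338/365 = €5,522.8274
5 December – 31 December 2027: 27 days, exemption €750,000 → (€813,000 − €750,000) × 1.4% × 27/365 = €65.2438
Total = €5,588.0712

€5,588.07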